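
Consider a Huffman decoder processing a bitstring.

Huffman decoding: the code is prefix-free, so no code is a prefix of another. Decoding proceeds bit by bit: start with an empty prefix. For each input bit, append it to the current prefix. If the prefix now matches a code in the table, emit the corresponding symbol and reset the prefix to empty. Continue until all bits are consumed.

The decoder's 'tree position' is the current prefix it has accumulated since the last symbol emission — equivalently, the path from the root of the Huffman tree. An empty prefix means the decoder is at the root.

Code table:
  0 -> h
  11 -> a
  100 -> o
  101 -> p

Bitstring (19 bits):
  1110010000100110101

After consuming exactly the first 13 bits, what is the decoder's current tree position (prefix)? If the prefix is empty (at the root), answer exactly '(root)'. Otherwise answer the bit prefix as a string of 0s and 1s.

Bit 0: prefix='1' (no match yet)
Bit 1: prefix='11' -> emit 'a', reset
Bit 2: prefix='1' (no match yet)
Bit 3: prefix='10' (no match yet)
Bit 4: prefix='100' -> emit 'o', reset
Bit 5: prefix='1' (no match yet)
Bit 6: prefix='10' (no match yet)
Bit 7: prefix='100' -> emit 'o', reset
Bit 8: prefix='0' -> emit 'h', reset
Bit 9: prefix='0' -> emit 'h', reset
Bit 10: prefix='1' (no match yet)
Bit 11: prefix='10' (no match yet)
Bit 12: prefix='100' -> emit 'o', reset

Answer: (root)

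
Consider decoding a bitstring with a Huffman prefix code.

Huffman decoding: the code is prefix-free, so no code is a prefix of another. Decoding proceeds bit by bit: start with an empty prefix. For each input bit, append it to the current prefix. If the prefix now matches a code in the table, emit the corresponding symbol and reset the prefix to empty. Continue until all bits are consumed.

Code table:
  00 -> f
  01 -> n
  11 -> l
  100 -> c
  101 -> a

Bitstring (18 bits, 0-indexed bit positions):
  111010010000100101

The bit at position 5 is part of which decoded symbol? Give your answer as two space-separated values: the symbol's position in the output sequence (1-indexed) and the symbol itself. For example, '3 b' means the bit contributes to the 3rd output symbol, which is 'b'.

Answer: 3 f

Derivation:
Bit 0: prefix='1' (no match yet)
Bit 1: prefix='11' -> emit 'l', reset
Bit 2: prefix='1' (no match yet)
Bit 3: prefix='10' (no match yet)
Bit 4: prefix='101' -> emit 'a', reset
Bit 5: prefix='0' (no match yet)
Bit 6: prefix='00' -> emit 'f', reset
Bit 7: prefix='1' (no match yet)
Bit 8: prefix='10' (no match yet)
Bit 9: prefix='100' -> emit 'c', reset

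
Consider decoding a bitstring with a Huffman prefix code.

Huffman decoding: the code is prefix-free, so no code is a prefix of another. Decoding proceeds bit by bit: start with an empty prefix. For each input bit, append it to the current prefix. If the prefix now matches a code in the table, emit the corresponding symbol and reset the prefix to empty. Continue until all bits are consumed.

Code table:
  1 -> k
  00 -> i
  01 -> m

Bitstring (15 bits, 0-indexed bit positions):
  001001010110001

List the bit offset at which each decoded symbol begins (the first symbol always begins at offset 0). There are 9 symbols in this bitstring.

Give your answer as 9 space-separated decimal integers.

Answer: 0 2 3 5 6 8 10 11 13

Derivation:
Bit 0: prefix='0' (no match yet)
Bit 1: prefix='00' -> emit 'i', reset
Bit 2: prefix='1' -> emit 'k', reset
Bit 3: prefix='0' (no match yet)
Bit 4: prefix='00' -> emit 'i', reset
Bit 5: prefix='1' -> emit 'k', reset
Bit 6: prefix='0' (no match yet)
Bit 7: prefix='01' -> emit 'm', reset
Bit 8: prefix='0' (no match yet)
Bit 9: prefix='01' -> emit 'm', reset
Bit 10: prefix='1' -> emit 'k', reset
Bit 11: prefix='0' (no match yet)
Bit 12: prefix='00' -> emit 'i', reset
Bit 13: prefix='0' (no match yet)
Bit 14: prefix='01' -> emit 'm', reset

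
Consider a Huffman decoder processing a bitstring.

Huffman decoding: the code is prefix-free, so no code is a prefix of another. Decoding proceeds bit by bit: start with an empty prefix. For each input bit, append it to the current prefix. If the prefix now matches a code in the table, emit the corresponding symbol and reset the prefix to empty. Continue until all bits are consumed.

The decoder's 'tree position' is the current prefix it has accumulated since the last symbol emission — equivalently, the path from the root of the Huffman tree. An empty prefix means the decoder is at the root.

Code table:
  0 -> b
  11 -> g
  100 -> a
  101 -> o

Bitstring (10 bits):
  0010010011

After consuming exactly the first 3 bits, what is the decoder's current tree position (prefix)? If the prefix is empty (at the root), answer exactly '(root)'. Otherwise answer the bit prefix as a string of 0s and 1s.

Bit 0: prefix='0' -> emit 'b', reset
Bit 1: prefix='0' -> emit 'b', reset
Bit 2: prefix='1' (no match yet)

Answer: 1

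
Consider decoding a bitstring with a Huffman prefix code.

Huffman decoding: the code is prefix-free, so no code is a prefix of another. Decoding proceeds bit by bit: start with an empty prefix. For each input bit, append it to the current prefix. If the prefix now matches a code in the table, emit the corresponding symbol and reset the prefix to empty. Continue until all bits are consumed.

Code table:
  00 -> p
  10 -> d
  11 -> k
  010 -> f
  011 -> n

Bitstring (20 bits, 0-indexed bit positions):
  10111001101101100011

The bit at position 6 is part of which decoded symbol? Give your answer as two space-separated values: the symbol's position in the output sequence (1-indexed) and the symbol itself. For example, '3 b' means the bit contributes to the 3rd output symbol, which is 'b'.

Answer: 4 n

Derivation:
Bit 0: prefix='1' (no match yet)
Bit 1: prefix='10' -> emit 'd', reset
Bit 2: prefix='1' (no match yet)
Bit 3: prefix='11' -> emit 'k', reset
Bit 4: prefix='1' (no match yet)
Bit 5: prefix='10' -> emit 'd', reset
Bit 6: prefix='0' (no match yet)
Bit 7: prefix='01' (no match yet)
Bit 8: prefix='011' -> emit 'n', reset
Bit 9: prefix='0' (no match yet)
Bit 10: prefix='01' (no match yet)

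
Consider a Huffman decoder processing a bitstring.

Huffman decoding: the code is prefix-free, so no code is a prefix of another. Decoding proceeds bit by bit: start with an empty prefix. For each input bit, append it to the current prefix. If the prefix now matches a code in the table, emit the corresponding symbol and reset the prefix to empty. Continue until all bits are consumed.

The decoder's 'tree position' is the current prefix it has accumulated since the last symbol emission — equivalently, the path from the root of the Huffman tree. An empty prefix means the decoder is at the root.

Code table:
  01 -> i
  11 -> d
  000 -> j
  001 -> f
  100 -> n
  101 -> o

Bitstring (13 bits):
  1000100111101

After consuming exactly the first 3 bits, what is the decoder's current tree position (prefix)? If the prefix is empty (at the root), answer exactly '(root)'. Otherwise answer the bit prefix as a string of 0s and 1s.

Answer: (root)

Derivation:
Bit 0: prefix='1' (no match yet)
Bit 1: prefix='10' (no match yet)
Bit 2: prefix='100' -> emit 'n', reset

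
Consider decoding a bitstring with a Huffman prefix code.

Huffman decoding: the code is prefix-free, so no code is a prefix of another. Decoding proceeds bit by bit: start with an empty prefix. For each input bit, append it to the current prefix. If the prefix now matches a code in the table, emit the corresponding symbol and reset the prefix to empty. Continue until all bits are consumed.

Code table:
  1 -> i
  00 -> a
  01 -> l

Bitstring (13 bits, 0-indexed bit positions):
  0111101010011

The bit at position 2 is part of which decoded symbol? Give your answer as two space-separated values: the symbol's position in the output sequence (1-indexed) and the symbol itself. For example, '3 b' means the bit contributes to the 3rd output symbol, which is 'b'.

Bit 0: prefix='0' (no match yet)
Bit 1: prefix='01' -> emit 'l', reset
Bit 2: prefix='1' -> emit 'i', reset
Bit 3: prefix='1' -> emit 'i', reset
Bit 4: prefix='1' -> emit 'i', reset
Bit 5: prefix='0' (no match yet)
Bit 6: prefix='01' -> emit 'l', reset

Answer: 2 i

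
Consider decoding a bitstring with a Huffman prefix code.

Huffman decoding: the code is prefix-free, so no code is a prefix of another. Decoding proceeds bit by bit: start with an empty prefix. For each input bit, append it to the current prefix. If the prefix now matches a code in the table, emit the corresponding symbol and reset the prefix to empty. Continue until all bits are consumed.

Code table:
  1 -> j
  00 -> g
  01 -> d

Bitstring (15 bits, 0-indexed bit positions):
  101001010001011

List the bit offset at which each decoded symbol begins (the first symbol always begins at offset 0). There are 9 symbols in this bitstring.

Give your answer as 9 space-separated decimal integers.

Answer: 0 1 3 5 6 8 10 12 14

Derivation:
Bit 0: prefix='1' -> emit 'j', reset
Bit 1: prefix='0' (no match yet)
Bit 2: prefix='01' -> emit 'd', reset
Bit 3: prefix='0' (no match yet)
Bit 4: prefix='00' -> emit 'g', reset
Bit 5: prefix='1' -> emit 'j', reset
Bit 6: prefix='0' (no match yet)
Bit 7: prefix='01' -> emit 'd', reset
Bit 8: prefix='0' (no match yet)
Bit 9: prefix='00' -> emit 'g', reset
Bit 10: prefix='0' (no match yet)
Bit 11: prefix='01' -> emit 'd', reset
Bit 12: prefix='0' (no match yet)
Bit 13: prefix='01' -> emit 'd', reset
Bit 14: prefix='1' -> emit 'j', reset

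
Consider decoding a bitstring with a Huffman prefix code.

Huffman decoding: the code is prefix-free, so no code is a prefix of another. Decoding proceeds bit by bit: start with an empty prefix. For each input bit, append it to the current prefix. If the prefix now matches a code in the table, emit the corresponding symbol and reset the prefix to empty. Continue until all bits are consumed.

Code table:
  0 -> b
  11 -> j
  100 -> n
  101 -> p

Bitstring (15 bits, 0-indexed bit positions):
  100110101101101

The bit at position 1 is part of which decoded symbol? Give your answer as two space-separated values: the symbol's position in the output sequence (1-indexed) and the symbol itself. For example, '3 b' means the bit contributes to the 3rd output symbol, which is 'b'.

Bit 0: prefix='1' (no match yet)
Bit 1: prefix='10' (no match yet)
Bit 2: prefix='100' -> emit 'n', reset
Bit 3: prefix='1' (no match yet)
Bit 4: prefix='11' -> emit 'j', reset
Bit 5: prefix='0' -> emit 'b', reset

Answer: 1 n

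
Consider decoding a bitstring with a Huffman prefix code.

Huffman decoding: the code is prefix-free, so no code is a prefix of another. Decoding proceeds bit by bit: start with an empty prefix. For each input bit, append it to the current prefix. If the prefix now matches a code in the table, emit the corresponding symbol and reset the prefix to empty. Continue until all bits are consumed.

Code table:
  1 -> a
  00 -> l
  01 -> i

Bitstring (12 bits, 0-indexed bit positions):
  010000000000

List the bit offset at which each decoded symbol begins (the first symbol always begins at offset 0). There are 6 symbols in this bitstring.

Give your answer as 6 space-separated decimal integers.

Answer: 0 2 4 6 8 10

Derivation:
Bit 0: prefix='0' (no match yet)
Bit 1: prefix='01' -> emit 'i', reset
Bit 2: prefix='0' (no match yet)
Bit 3: prefix='00' -> emit 'l', reset
Bit 4: prefix='0' (no match yet)
Bit 5: prefix='00' -> emit 'l', reset
Bit 6: prefix='0' (no match yet)
Bit 7: prefix='00' -> emit 'l', reset
Bit 8: prefix='0' (no match yet)
Bit 9: prefix='00' -> emit 'l', reset
Bit 10: prefix='0' (no match yet)
Bit 11: prefix='00' -> emit 'l', reset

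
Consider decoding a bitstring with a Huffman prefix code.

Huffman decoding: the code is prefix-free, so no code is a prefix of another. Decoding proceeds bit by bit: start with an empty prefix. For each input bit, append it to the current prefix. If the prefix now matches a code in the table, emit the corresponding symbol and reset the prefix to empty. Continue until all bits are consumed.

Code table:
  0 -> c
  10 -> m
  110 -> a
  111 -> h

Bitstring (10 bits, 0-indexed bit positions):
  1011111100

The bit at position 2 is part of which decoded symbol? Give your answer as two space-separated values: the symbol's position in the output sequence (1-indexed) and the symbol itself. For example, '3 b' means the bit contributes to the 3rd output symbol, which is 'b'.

Bit 0: prefix='1' (no match yet)
Bit 1: prefix='10' -> emit 'm', reset
Bit 2: prefix='1' (no match yet)
Bit 3: prefix='11' (no match yet)
Bit 4: prefix='111' -> emit 'h', reset
Bit 5: prefix='1' (no match yet)
Bit 6: prefix='11' (no match yet)

Answer: 2 h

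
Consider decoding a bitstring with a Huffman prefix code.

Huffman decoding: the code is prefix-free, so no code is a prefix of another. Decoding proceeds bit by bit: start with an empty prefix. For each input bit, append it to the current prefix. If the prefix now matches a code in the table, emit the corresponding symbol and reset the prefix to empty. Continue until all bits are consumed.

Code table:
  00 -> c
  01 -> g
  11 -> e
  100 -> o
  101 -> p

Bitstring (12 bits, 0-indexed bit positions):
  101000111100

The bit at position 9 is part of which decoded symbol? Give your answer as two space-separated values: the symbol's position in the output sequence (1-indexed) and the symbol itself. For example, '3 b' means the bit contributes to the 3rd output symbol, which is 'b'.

Answer: 5 o

Derivation:
Bit 0: prefix='1' (no match yet)
Bit 1: prefix='10' (no match yet)
Bit 2: prefix='101' -> emit 'p', reset
Bit 3: prefix='0' (no match yet)
Bit 4: prefix='00' -> emit 'c', reset
Bit 5: prefix='0' (no match yet)
Bit 6: prefix='01' -> emit 'g', reset
Bit 7: prefix='1' (no match yet)
Bit 8: prefix='11' -> emit 'e', reset
Bit 9: prefix='1' (no match yet)
Bit 10: prefix='10' (no match yet)
Bit 11: prefix='100' -> emit 'o', reset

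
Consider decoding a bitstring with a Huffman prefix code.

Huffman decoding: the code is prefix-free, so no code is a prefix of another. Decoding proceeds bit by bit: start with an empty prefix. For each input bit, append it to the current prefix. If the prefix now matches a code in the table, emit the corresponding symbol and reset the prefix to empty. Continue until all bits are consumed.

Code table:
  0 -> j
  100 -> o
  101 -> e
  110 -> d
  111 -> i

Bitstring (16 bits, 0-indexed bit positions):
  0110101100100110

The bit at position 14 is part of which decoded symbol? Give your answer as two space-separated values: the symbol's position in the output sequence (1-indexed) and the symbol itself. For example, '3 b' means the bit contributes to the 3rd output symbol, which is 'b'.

Answer: 6 d

Derivation:
Bit 0: prefix='0' -> emit 'j', reset
Bit 1: prefix='1' (no match yet)
Bit 2: prefix='11' (no match yet)
Bit 3: prefix='110' -> emit 'd', reset
Bit 4: prefix='1' (no match yet)
Bit 5: prefix='10' (no match yet)
Bit 6: prefix='101' -> emit 'e', reset
Bit 7: prefix='1' (no match yet)
Bit 8: prefix='10' (no match yet)
Bit 9: prefix='100' -> emit 'o', reset
Bit 10: prefix='1' (no match yet)
Bit 11: prefix='10' (no match yet)
Bit 12: prefix='100' -> emit 'o', reset
Bit 13: prefix='1' (no match yet)
Bit 14: prefix='11' (no match yet)
Bit 15: prefix='110' -> emit 'd', reset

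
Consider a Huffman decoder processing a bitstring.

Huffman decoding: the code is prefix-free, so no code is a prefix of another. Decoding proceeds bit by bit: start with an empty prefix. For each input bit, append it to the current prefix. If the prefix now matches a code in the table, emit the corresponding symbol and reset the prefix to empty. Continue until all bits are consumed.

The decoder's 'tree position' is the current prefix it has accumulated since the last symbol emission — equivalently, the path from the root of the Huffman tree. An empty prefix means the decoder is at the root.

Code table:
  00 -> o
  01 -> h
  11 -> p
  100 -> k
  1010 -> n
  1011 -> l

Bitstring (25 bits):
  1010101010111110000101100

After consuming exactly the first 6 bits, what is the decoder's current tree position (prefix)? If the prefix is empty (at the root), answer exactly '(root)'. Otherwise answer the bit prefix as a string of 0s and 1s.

Bit 0: prefix='1' (no match yet)
Bit 1: prefix='10' (no match yet)
Bit 2: prefix='101' (no match yet)
Bit 3: prefix='1010' -> emit 'n', reset
Bit 4: prefix='1' (no match yet)
Bit 5: prefix='10' (no match yet)

Answer: 10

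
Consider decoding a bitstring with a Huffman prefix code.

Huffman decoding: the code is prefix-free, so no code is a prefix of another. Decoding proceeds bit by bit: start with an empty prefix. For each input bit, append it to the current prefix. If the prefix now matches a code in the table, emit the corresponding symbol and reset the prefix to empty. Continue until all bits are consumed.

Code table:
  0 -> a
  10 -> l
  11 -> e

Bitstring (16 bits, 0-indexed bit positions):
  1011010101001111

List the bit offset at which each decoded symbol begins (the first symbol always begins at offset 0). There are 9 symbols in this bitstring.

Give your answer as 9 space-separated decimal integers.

Bit 0: prefix='1' (no match yet)
Bit 1: prefix='10' -> emit 'l', reset
Bit 2: prefix='1' (no match yet)
Bit 3: prefix='11' -> emit 'e', reset
Bit 4: prefix='0' -> emit 'a', reset
Bit 5: prefix='1' (no match yet)
Bit 6: prefix='10' -> emit 'l', reset
Bit 7: prefix='1' (no match yet)
Bit 8: prefix='10' -> emit 'l', reset
Bit 9: prefix='1' (no match yet)
Bit 10: prefix='10' -> emit 'l', reset
Bit 11: prefix='0' -> emit 'a', reset
Bit 12: prefix='1' (no match yet)
Bit 13: prefix='11' -> emit 'e', reset
Bit 14: prefix='1' (no match yet)
Bit 15: prefix='11' -> emit 'e', reset

Answer: 0 2 4 5 7 9 11 12 14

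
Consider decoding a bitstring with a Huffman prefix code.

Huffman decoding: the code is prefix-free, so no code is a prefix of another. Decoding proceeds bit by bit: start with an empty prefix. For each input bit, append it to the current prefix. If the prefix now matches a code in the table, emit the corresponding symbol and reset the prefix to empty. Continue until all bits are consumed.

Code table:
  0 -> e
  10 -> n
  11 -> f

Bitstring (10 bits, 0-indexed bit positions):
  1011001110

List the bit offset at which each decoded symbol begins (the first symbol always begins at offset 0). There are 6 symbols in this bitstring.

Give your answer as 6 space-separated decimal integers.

Answer: 0 2 4 5 6 8

Derivation:
Bit 0: prefix='1' (no match yet)
Bit 1: prefix='10' -> emit 'n', reset
Bit 2: prefix='1' (no match yet)
Bit 3: prefix='11' -> emit 'f', reset
Bit 4: prefix='0' -> emit 'e', reset
Bit 5: prefix='0' -> emit 'e', reset
Bit 6: prefix='1' (no match yet)
Bit 7: prefix='11' -> emit 'f', reset
Bit 8: prefix='1' (no match yet)
Bit 9: prefix='10' -> emit 'n', reset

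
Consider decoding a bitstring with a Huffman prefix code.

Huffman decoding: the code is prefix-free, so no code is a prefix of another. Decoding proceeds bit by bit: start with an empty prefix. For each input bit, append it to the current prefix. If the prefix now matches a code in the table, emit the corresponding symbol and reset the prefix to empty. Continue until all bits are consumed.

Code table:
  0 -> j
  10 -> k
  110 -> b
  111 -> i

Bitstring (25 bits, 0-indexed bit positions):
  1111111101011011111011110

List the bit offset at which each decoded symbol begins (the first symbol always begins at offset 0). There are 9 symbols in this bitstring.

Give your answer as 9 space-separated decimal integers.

Bit 0: prefix='1' (no match yet)
Bit 1: prefix='11' (no match yet)
Bit 2: prefix='111' -> emit 'i', reset
Bit 3: prefix='1' (no match yet)
Bit 4: prefix='11' (no match yet)
Bit 5: prefix='111' -> emit 'i', reset
Bit 6: prefix='1' (no match yet)
Bit 7: prefix='11' (no match yet)
Bit 8: prefix='110' -> emit 'b', reset
Bit 9: prefix='1' (no match yet)
Bit 10: prefix='10' -> emit 'k', reset
Bit 11: prefix='1' (no match yet)
Bit 12: prefix='11' (no match yet)
Bit 13: prefix='110' -> emit 'b', reset
Bit 14: prefix='1' (no match yet)
Bit 15: prefix='11' (no match yet)
Bit 16: prefix='111' -> emit 'i', reset
Bit 17: prefix='1' (no match yet)
Bit 18: prefix='11' (no match yet)
Bit 19: prefix='110' -> emit 'b', reset
Bit 20: prefix='1' (no match yet)
Bit 21: prefix='11' (no match yet)
Bit 22: prefix='111' -> emit 'i', reset
Bit 23: prefix='1' (no match yet)
Bit 24: prefix='10' -> emit 'k', reset

Answer: 0 3 6 9 11 14 17 20 23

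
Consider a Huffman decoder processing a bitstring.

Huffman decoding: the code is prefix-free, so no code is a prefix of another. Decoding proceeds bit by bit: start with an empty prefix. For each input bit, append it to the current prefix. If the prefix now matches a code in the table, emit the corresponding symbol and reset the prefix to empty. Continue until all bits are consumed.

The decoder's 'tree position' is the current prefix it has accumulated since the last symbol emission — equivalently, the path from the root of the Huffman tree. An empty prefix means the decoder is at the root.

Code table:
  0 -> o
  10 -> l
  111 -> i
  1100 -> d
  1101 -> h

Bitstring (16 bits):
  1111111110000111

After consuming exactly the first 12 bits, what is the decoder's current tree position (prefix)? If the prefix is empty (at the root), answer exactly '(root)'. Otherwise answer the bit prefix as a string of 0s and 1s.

Answer: (root)

Derivation:
Bit 0: prefix='1' (no match yet)
Bit 1: prefix='11' (no match yet)
Bit 2: prefix='111' -> emit 'i', reset
Bit 3: prefix='1' (no match yet)
Bit 4: prefix='11' (no match yet)
Bit 5: prefix='111' -> emit 'i', reset
Bit 6: prefix='1' (no match yet)
Bit 7: prefix='11' (no match yet)
Bit 8: prefix='111' -> emit 'i', reset
Bit 9: prefix='0' -> emit 'o', reset
Bit 10: prefix='0' -> emit 'o', reset
Bit 11: prefix='0' -> emit 'o', reset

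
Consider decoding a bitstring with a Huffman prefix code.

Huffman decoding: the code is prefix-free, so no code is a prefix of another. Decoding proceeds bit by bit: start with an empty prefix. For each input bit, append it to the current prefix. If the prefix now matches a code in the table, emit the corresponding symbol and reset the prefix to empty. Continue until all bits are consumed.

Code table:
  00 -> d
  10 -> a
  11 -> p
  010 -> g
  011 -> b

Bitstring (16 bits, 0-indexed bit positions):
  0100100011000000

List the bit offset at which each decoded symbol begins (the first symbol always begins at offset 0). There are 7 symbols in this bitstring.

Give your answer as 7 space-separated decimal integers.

Answer: 0 3 6 8 10 12 14

Derivation:
Bit 0: prefix='0' (no match yet)
Bit 1: prefix='01' (no match yet)
Bit 2: prefix='010' -> emit 'g', reset
Bit 3: prefix='0' (no match yet)
Bit 4: prefix='01' (no match yet)
Bit 5: prefix='010' -> emit 'g', reset
Bit 6: prefix='0' (no match yet)
Bit 7: prefix='00' -> emit 'd', reset
Bit 8: prefix='1' (no match yet)
Bit 9: prefix='11' -> emit 'p', reset
Bit 10: prefix='0' (no match yet)
Bit 11: prefix='00' -> emit 'd', reset
Bit 12: prefix='0' (no match yet)
Bit 13: prefix='00' -> emit 'd', reset
Bit 14: prefix='0' (no match yet)
Bit 15: prefix='00' -> emit 'd', reset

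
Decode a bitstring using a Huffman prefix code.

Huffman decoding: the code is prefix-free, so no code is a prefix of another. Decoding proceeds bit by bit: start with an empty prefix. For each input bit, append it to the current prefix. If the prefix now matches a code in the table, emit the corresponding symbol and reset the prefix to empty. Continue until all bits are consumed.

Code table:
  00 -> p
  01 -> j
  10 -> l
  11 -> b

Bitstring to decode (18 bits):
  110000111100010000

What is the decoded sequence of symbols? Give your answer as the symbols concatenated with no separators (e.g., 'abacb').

Answer: bppbbpjpp

Derivation:
Bit 0: prefix='1' (no match yet)
Bit 1: prefix='11' -> emit 'b', reset
Bit 2: prefix='0' (no match yet)
Bit 3: prefix='00' -> emit 'p', reset
Bit 4: prefix='0' (no match yet)
Bit 5: prefix='00' -> emit 'p', reset
Bit 6: prefix='1' (no match yet)
Bit 7: prefix='11' -> emit 'b', reset
Bit 8: prefix='1' (no match yet)
Bit 9: prefix='11' -> emit 'b', reset
Bit 10: prefix='0' (no match yet)
Bit 11: prefix='00' -> emit 'p', reset
Bit 12: prefix='0' (no match yet)
Bit 13: prefix='01' -> emit 'j', reset
Bit 14: prefix='0' (no match yet)
Bit 15: prefix='00' -> emit 'p', reset
Bit 16: prefix='0' (no match yet)
Bit 17: prefix='00' -> emit 'p', reset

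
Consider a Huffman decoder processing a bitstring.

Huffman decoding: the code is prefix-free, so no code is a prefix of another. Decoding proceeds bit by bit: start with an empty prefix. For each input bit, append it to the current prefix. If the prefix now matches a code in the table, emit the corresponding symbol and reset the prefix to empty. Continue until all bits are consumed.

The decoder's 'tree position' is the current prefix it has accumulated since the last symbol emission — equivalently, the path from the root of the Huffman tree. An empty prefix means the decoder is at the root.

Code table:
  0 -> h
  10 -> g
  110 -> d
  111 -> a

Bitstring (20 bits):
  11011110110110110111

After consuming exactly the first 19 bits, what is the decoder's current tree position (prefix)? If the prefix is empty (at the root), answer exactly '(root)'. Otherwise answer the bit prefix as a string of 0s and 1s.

Answer: 11

Derivation:
Bit 0: prefix='1' (no match yet)
Bit 1: prefix='11' (no match yet)
Bit 2: prefix='110' -> emit 'd', reset
Bit 3: prefix='1' (no match yet)
Bit 4: prefix='11' (no match yet)
Bit 5: prefix='111' -> emit 'a', reset
Bit 6: prefix='1' (no match yet)
Bit 7: prefix='10' -> emit 'g', reset
Bit 8: prefix='1' (no match yet)
Bit 9: prefix='11' (no match yet)
Bit 10: prefix='110' -> emit 'd', reset
Bit 11: prefix='1' (no match yet)
Bit 12: prefix='11' (no match yet)
Bit 13: prefix='110' -> emit 'd', reset
Bit 14: prefix='1' (no match yet)
Bit 15: prefix='11' (no match yet)
Bit 16: prefix='110' -> emit 'd', reset
Bit 17: prefix='1' (no match yet)
Bit 18: prefix='11' (no match yet)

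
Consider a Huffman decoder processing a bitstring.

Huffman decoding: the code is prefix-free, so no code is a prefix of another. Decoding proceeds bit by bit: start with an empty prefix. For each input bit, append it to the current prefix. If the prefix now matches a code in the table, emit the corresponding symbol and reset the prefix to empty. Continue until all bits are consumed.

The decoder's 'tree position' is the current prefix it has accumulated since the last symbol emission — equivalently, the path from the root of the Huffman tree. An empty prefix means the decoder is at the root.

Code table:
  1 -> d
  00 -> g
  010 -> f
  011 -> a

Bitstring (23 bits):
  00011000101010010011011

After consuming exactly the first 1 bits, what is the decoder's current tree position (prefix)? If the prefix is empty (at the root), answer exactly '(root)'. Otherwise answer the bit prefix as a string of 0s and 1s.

Answer: 0

Derivation:
Bit 0: prefix='0' (no match yet)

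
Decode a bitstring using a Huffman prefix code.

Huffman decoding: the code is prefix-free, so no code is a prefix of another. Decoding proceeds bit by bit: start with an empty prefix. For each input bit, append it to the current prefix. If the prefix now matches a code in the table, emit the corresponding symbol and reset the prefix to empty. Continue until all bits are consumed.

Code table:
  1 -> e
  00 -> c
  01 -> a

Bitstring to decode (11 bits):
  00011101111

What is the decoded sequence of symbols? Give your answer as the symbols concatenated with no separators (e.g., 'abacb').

Answer: caeeaeee

Derivation:
Bit 0: prefix='0' (no match yet)
Bit 1: prefix='00' -> emit 'c', reset
Bit 2: prefix='0' (no match yet)
Bit 3: prefix='01' -> emit 'a', reset
Bit 4: prefix='1' -> emit 'e', reset
Bit 5: prefix='1' -> emit 'e', reset
Bit 6: prefix='0' (no match yet)
Bit 7: prefix='01' -> emit 'a', reset
Bit 8: prefix='1' -> emit 'e', reset
Bit 9: prefix='1' -> emit 'e', reset
Bit 10: prefix='1' -> emit 'e', reset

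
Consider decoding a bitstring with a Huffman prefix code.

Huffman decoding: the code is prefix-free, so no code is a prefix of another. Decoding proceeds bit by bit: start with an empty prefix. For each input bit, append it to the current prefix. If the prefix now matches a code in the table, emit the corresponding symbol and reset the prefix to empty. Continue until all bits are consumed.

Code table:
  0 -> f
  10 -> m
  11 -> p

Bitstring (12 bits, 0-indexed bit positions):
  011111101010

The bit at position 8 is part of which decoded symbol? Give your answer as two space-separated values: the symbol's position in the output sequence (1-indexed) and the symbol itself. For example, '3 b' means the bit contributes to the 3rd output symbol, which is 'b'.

Answer: 6 m

Derivation:
Bit 0: prefix='0' -> emit 'f', reset
Bit 1: prefix='1' (no match yet)
Bit 2: prefix='11' -> emit 'p', reset
Bit 3: prefix='1' (no match yet)
Bit 4: prefix='11' -> emit 'p', reset
Bit 5: prefix='1' (no match yet)
Bit 6: prefix='11' -> emit 'p', reset
Bit 7: prefix='0' -> emit 'f', reset
Bit 8: prefix='1' (no match yet)
Bit 9: prefix='10' -> emit 'm', reset
Bit 10: prefix='1' (no match yet)
Bit 11: prefix='10' -> emit 'm', reset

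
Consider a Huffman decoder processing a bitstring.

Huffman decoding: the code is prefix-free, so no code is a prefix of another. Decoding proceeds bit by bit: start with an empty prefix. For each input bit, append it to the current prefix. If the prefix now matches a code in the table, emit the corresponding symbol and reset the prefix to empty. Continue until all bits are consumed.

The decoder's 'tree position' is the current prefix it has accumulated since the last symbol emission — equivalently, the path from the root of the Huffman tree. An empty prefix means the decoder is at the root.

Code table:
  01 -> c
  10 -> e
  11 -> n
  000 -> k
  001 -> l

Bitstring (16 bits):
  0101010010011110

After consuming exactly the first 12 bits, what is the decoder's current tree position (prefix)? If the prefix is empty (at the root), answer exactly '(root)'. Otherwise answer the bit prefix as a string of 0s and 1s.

Answer: (root)

Derivation:
Bit 0: prefix='0' (no match yet)
Bit 1: prefix='01' -> emit 'c', reset
Bit 2: prefix='0' (no match yet)
Bit 3: prefix='01' -> emit 'c', reset
Bit 4: prefix='0' (no match yet)
Bit 5: prefix='01' -> emit 'c', reset
Bit 6: prefix='0' (no match yet)
Bit 7: prefix='00' (no match yet)
Bit 8: prefix='001' -> emit 'l', reset
Bit 9: prefix='0' (no match yet)
Bit 10: prefix='00' (no match yet)
Bit 11: prefix='001' -> emit 'l', reset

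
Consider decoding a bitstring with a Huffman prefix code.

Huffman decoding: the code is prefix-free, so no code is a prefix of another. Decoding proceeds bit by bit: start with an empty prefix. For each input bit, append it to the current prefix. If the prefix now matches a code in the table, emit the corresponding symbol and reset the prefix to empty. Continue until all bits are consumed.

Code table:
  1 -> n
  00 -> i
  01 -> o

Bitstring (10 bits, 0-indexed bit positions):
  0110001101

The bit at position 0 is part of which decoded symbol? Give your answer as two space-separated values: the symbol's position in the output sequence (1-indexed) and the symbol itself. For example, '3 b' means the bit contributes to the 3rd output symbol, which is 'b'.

Answer: 1 o

Derivation:
Bit 0: prefix='0' (no match yet)
Bit 1: prefix='01' -> emit 'o', reset
Bit 2: prefix='1' -> emit 'n', reset
Bit 3: prefix='0' (no match yet)
Bit 4: prefix='00' -> emit 'i', reset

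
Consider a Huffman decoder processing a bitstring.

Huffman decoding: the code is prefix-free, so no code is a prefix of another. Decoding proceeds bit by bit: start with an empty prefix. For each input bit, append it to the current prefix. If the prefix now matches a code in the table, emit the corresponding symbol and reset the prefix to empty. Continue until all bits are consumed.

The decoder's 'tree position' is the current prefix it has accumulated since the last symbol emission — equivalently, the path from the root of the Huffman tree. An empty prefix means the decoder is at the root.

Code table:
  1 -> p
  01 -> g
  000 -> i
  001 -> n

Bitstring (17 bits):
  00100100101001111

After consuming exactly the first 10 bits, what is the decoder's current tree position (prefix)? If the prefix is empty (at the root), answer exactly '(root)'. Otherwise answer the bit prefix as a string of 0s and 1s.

Answer: 0

Derivation:
Bit 0: prefix='0' (no match yet)
Bit 1: prefix='00' (no match yet)
Bit 2: prefix='001' -> emit 'n', reset
Bit 3: prefix='0' (no match yet)
Bit 4: prefix='00' (no match yet)
Bit 5: prefix='001' -> emit 'n', reset
Bit 6: prefix='0' (no match yet)
Bit 7: prefix='00' (no match yet)
Bit 8: prefix='001' -> emit 'n', reset
Bit 9: prefix='0' (no match yet)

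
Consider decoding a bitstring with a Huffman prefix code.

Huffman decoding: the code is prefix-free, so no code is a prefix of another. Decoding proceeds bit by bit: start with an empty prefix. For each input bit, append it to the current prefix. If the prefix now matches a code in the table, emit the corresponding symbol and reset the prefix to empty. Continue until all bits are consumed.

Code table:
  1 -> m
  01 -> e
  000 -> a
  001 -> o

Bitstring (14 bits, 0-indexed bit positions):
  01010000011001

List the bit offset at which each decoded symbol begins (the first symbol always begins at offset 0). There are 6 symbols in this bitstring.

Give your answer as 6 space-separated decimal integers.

Bit 0: prefix='0' (no match yet)
Bit 1: prefix='01' -> emit 'e', reset
Bit 2: prefix='0' (no match yet)
Bit 3: prefix='01' -> emit 'e', reset
Bit 4: prefix='0' (no match yet)
Bit 5: prefix='00' (no match yet)
Bit 6: prefix='000' -> emit 'a', reset
Bit 7: prefix='0' (no match yet)
Bit 8: prefix='00' (no match yet)
Bit 9: prefix='001' -> emit 'o', reset
Bit 10: prefix='1' -> emit 'm', reset
Bit 11: prefix='0' (no match yet)
Bit 12: prefix='00' (no match yet)
Bit 13: prefix='001' -> emit 'o', reset

Answer: 0 2 4 7 10 11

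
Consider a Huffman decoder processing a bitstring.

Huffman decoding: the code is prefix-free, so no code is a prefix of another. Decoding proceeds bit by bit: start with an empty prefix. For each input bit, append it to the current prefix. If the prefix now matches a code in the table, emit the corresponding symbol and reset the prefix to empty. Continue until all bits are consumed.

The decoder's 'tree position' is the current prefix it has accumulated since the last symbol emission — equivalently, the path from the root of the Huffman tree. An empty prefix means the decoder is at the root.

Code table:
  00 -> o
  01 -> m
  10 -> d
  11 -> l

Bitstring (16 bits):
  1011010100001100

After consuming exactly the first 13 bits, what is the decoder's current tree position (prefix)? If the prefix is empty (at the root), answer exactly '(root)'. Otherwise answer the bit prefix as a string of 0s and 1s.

Answer: 1

Derivation:
Bit 0: prefix='1' (no match yet)
Bit 1: prefix='10' -> emit 'd', reset
Bit 2: prefix='1' (no match yet)
Bit 3: prefix='11' -> emit 'l', reset
Bit 4: prefix='0' (no match yet)
Bit 5: prefix='01' -> emit 'm', reset
Bit 6: prefix='0' (no match yet)
Bit 7: prefix='01' -> emit 'm', reset
Bit 8: prefix='0' (no match yet)
Bit 9: prefix='00' -> emit 'o', reset
Bit 10: prefix='0' (no match yet)
Bit 11: prefix='00' -> emit 'o', reset
Bit 12: prefix='1' (no match yet)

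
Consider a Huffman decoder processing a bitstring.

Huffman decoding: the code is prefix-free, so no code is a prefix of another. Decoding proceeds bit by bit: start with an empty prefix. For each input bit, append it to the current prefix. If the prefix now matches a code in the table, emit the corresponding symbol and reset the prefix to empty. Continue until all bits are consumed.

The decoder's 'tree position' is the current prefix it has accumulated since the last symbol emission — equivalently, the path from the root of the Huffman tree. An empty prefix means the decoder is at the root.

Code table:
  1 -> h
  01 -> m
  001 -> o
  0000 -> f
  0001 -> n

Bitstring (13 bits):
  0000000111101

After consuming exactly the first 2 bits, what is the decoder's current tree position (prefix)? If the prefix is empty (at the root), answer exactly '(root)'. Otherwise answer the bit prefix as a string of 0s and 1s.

Bit 0: prefix='0' (no match yet)
Bit 1: prefix='00' (no match yet)

Answer: 00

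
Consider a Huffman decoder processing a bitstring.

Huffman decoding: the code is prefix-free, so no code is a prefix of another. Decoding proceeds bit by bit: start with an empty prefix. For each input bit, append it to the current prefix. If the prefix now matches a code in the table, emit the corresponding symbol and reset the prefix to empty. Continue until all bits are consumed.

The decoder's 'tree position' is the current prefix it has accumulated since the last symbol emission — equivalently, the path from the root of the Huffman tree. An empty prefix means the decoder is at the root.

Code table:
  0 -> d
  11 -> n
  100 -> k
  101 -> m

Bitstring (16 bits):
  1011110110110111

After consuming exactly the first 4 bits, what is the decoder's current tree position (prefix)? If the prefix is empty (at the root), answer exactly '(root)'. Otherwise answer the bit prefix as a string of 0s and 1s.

Answer: 1

Derivation:
Bit 0: prefix='1' (no match yet)
Bit 1: prefix='10' (no match yet)
Bit 2: prefix='101' -> emit 'm', reset
Bit 3: prefix='1' (no match yet)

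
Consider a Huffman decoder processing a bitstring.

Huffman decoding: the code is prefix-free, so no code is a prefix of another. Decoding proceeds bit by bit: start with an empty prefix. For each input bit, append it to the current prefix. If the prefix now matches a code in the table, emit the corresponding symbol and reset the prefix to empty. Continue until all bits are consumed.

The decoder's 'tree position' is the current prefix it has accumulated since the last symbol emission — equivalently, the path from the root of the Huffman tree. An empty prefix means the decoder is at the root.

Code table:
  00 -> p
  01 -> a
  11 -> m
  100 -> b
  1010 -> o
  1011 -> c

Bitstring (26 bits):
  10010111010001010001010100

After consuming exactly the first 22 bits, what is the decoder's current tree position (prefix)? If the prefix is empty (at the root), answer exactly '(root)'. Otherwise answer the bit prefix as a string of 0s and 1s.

Bit 0: prefix='1' (no match yet)
Bit 1: prefix='10' (no match yet)
Bit 2: prefix='100' -> emit 'b', reset
Bit 3: prefix='1' (no match yet)
Bit 4: prefix='10' (no match yet)
Bit 5: prefix='101' (no match yet)
Bit 6: prefix='1011' -> emit 'c', reset
Bit 7: prefix='1' (no match yet)
Bit 8: prefix='10' (no match yet)
Bit 9: prefix='101' (no match yet)
Bit 10: prefix='1010' -> emit 'o', reset
Bit 11: prefix='0' (no match yet)
Bit 12: prefix='00' -> emit 'p', reset
Bit 13: prefix='1' (no match yet)
Bit 14: prefix='10' (no match yet)
Bit 15: prefix='101' (no match yet)
Bit 16: prefix='1010' -> emit 'o', reset
Bit 17: prefix='0' (no match yet)
Bit 18: prefix='00' -> emit 'p', reset
Bit 19: prefix='1' (no match yet)
Bit 20: prefix='10' (no match yet)
Bit 21: prefix='101' (no match yet)

Answer: 101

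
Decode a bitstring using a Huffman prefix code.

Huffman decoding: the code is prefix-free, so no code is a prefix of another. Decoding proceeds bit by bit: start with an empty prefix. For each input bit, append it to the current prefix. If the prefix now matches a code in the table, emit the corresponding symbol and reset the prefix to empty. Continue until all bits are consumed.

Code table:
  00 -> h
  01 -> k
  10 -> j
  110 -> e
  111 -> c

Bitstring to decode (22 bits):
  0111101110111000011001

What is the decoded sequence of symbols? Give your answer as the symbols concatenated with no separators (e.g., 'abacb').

Answer: kckechhek

Derivation:
Bit 0: prefix='0' (no match yet)
Bit 1: prefix='01' -> emit 'k', reset
Bit 2: prefix='1' (no match yet)
Bit 3: prefix='11' (no match yet)
Bit 4: prefix='111' -> emit 'c', reset
Bit 5: prefix='0' (no match yet)
Bit 6: prefix='01' -> emit 'k', reset
Bit 7: prefix='1' (no match yet)
Bit 8: prefix='11' (no match yet)
Bit 9: prefix='110' -> emit 'e', reset
Bit 10: prefix='1' (no match yet)
Bit 11: prefix='11' (no match yet)
Bit 12: prefix='111' -> emit 'c', reset
Bit 13: prefix='0' (no match yet)
Bit 14: prefix='00' -> emit 'h', reset
Bit 15: prefix='0' (no match yet)
Bit 16: prefix='00' -> emit 'h', reset
Bit 17: prefix='1' (no match yet)
Bit 18: prefix='11' (no match yet)
Bit 19: prefix='110' -> emit 'e', reset
Bit 20: prefix='0' (no match yet)
Bit 21: prefix='01' -> emit 'k', reset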